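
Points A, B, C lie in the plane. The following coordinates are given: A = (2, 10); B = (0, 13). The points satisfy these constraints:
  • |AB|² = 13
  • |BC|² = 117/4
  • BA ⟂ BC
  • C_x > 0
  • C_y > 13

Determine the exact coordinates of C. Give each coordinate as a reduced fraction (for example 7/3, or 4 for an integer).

C = (9/2, 16)

1. C_x = 9/2  [[BA ⟂ BC ⇒ 2x-3y+39=0] ∩ [|C−(0, 13)|²=117/4]]
2. C_y = 16  [[BA ⟂ BC ⇒ 2x-3y+39=0] ∩ [|C−(0, 13)|²=117/4]]
   so C = (9/2, 16)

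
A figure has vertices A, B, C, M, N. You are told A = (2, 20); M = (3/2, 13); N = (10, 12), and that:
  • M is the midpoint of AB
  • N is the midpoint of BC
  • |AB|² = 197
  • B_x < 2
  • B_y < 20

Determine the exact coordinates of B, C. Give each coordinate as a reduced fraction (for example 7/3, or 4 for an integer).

B = (1, 6)
C = (19, 18)

1. B_x = 1  [B = 2·M−A = 2·(3/2, 13)−(2, 20)]
2. B_y = 6  [B = 2·M−A = 2·(3/2, 13)−(2, 20)]
   so B = (1, 6)
3. C_x = 19  [C = 2·N−B = 2·(10, 12)−(1, 6)]
4. C_y = 18  [C = 2·N−B = 2·(10, 12)−(1, 6)]
   so C = (19, 18)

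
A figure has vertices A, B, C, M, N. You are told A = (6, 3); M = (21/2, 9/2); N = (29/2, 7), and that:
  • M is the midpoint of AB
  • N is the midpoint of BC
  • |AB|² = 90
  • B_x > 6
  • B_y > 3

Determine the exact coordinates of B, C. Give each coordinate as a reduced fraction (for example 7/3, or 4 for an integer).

1. B_x = 15  [B = 2·M−A = 2·(21/2, 9/2)−(6, 3)]
2. B_y = 6  [B = 2·M−A = 2·(21/2, 9/2)−(6, 3)]
   so B = (15, 6)
3. C_x = 14  [C = 2·N−B = 2·(29/2, 7)−(15, 6)]
4. C_y = 8  [C = 2·N−B = 2·(29/2, 7)−(15, 6)]
   so C = (14, 8)

B = (15, 6)
C = (14, 8)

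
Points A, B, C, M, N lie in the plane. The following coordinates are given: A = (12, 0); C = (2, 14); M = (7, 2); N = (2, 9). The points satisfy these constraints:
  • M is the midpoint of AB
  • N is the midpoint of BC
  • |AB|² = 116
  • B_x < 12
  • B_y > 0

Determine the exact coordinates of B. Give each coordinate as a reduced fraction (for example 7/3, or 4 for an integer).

1. B_x = 2  [B = 2·M−A = 2·(7, 2)−(12, 0)]
2. B_y = 4  [B = 2·M−A = 2·(7, 2)−(12, 0)]
   so B = (2, 4)

B = (2, 4)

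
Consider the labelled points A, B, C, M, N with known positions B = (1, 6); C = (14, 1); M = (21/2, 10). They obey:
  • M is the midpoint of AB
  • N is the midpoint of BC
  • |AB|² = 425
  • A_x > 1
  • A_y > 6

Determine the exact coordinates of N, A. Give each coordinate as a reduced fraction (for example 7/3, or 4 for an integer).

N = (15/2, 7/2)
A = (20, 14)

1. A_x = 20  [A = 2·M−B = 2·(21/2, 10)−(1, 6)]
2. A_y = 14  [A = 2·M−B = 2·(21/2, 10)−(1, 6)]
   so A = (20, 14)
3. N_x = 15/2  [2·N = B+C = (1, 6)+(14, 1)]
4. N_y = 7/2  [2·N = B+C = (1, 6)+(14, 1)]
   so N = (15/2, 7/2)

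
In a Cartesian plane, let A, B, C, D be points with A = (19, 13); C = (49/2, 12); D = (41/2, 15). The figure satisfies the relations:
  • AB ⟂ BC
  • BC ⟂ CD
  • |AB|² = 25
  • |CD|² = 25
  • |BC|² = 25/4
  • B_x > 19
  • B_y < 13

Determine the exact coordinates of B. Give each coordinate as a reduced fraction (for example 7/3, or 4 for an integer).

B = (23, 10)

1. B_x = 23  [[BC ⟂ CD ⇒ 4x-3y-62=0] ∩ [|B−(19, 13)|²=25]]
2. B_y = 10  [[BC ⟂ CD ⇒ 4x-3y-62=0] ∩ [|B−(19, 13)|²=25]]
   so B = (23, 10)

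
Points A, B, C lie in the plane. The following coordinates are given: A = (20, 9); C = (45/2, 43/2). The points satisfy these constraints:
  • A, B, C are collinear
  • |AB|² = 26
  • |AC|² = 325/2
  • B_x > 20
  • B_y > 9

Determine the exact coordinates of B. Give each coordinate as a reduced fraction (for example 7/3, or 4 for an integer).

B = (21, 14)

1. B_x = 21  [[A, B, C are collinear ⇒ 25/2x-5/2y-455/2=0] ∩ [|B−(20, 9)|²=26]]
2. B_y = 14  [[A, B, C are collinear ⇒ 25/2x-5/2y-455/2=0] ∩ [|B−(20, 9)|²=26]]
   so B = (21, 14)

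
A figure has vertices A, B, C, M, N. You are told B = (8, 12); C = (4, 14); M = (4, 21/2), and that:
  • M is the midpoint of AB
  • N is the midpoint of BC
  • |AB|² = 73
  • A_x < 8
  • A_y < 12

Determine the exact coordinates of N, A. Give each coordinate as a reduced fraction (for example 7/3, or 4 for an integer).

N = (6, 13)
A = (0, 9)

1. A_x = 0  [A = 2·M−B = 2·(4, 21/2)−(8, 12)]
2. A_y = 9  [A = 2·M−B = 2·(4, 21/2)−(8, 12)]
   so A = (0, 9)
3. N_x = 6  [2·N = B+C = (8, 12)+(4, 14)]
4. N_y = 13  [2·N = B+C = (8, 12)+(4, 14)]
   so N = (6, 13)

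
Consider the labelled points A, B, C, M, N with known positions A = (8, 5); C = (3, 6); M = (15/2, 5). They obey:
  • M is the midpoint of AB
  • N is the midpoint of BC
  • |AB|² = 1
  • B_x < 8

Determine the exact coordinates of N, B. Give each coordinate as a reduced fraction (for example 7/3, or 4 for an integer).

N = (5, 11/2)
B = (7, 5)

1. B_x = 7  [B = 2·M−A = 2·(15/2, 5)−(8, 5)]
2. B_y = 5  [B = 2·M−A = 2·(15/2, 5)−(8, 5)]
   so B = (7, 5)
3. N_x = 5  [2·N = B+C = (7, 5)+(3, 6)]
4. N_y = 11/2  [2·N = B+C = (7, 5)+(3, 6)]
   so N = (5, 11/2)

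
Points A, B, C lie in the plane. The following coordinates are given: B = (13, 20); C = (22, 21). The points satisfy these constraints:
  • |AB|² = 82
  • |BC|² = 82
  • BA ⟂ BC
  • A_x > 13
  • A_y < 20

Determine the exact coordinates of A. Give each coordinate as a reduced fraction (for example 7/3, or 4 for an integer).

A = (14, 11)

1. A_x = 14  [[BA ⟂ BC ⇒ 9x+1y-137=0] ∩ [|A−(13, 20)|²=82]]
2. A_y = 11  [[BA ⟂ BC ⇒ 9x+1y-137=0] ∩ [|A−(13, 20)|²=82]]
   so A = (14, 11)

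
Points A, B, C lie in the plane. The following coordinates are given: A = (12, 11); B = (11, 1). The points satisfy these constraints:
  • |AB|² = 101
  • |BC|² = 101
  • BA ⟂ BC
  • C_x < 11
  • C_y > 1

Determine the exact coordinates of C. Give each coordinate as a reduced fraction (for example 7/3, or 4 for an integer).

C = (1, 2)

1. C_x = 1  [[BA ⟂ BC ⇒ 1x+10y-21=0] ∩ [|C−(11, 1)|²=101]]
2. C_y = 2  [[BA ⟂ BC ⇒ 1x+10y-21=0] ∩ [|C−(11, 1)|²=101]]
   so C = (1, 2)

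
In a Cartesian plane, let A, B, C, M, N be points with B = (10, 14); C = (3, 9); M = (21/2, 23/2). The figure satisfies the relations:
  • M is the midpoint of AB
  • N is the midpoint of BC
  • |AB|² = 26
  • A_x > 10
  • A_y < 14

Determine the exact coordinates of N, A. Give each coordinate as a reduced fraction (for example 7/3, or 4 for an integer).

N = (13/2, 23/2)
A = (11, 9)

1. A_x = 11  [A = 2·M−B = 2·(21/2, 23/2)−(10, 14)]
2. A_y = 9  [A = 2·M−B = 2·(21/2, 23/2)−(10, 14)]
   so A = (11, 9)
3. N_x = 13/2  [2·N = B+C = (10, 14)+(3, 9)]
4. N_y = 23/2  [2·N = B+C = (10, 14)+(3, 9)]
   so N = (13/2, 23/2)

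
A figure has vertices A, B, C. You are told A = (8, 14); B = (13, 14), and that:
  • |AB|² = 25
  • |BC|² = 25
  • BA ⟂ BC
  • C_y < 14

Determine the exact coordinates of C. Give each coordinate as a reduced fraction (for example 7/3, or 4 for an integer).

1. C_x = 13  [[BA ⟂ BC ⇒ -5x+65=0] ∩ [|C−(13, 14)|²=25]]
2. C_y = 9  [[BA ⟂ BC ⇒ -5x+65=0] ∩ [|C−(13, 14)|²=25]]
   so C = (13, 9)

C = (13, 9)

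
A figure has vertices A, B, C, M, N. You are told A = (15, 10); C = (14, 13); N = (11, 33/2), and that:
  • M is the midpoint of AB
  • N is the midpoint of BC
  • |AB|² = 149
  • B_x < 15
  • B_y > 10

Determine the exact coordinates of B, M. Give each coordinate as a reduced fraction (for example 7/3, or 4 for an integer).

B = (8, 20)
M = (23/2, 15)

1. B_x = 8  [B = 2·N−C = 2·(11, 33/2)−(14, 13)]
2. B_y = 20  [B = 2·N−C = 2·(11, 33/2)−(14, 13)]
   so B = (8, 20)
3. M_x = 23/2  [2·M = A+B = (15, 10)+(8, 20)]
4. M_y = 15  [2·M = A+B = (15, 10)+(8, 20)]
   so M = (23/2, 15)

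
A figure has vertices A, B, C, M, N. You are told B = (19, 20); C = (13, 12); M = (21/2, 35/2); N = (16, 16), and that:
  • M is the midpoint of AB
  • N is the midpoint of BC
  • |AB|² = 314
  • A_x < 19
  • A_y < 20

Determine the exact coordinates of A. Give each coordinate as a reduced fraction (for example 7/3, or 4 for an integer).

1. A_x = 2  [A = 2·M−B = 2·(21/2, 35/2)−(19, 20)]
2. A_y = 15  [A = 2·M−B = 2·(21/2, 35/2)−(19, 20)]
   so A = (2, 15)

A = (2, 15)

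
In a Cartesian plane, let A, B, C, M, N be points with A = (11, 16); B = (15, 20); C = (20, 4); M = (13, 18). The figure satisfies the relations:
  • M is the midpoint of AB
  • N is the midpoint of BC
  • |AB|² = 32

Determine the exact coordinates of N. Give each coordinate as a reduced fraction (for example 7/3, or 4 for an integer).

1. N_x = 35/2  [2·N = B+C = (15, 20)+(20, 4)]
2. N_y = 12  [2·N = B+C = (15, 20)+(20, 4)]
   so N = (35/2, 12)

N = (35/2, 12)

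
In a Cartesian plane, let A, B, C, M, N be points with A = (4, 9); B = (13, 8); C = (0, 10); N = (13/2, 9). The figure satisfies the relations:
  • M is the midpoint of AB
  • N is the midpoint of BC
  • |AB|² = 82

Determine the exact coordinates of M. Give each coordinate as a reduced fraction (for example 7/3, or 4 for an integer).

M = (17/2, 17/2)

1. M_x = 17/2  [2·M = A+B = (4, 9)+(13, 8)]
2. M_y = 17/2  [2·M = A+B = (4, 9)+(13, 8)]
   so M = (17/2, 17/2)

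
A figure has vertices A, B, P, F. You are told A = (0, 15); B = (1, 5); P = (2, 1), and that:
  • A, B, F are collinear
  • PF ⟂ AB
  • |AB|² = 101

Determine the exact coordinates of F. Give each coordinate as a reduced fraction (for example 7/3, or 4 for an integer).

F = (142/101, 95/101)

1. F_x = 142/101  [[A, B, F are collinear ⇒ 10x+1y-15=0] ∩ [PF ⟂ AB ⇒ 1x-10y+8=0]]
2. F_y = 95/101  [[A, B, F are collinear ⇒ 10x+1y-15=0] ∩ [PF ⟂ AB ⇒ 1x-10y+8=0]]
   so F = (142/101, 95/101)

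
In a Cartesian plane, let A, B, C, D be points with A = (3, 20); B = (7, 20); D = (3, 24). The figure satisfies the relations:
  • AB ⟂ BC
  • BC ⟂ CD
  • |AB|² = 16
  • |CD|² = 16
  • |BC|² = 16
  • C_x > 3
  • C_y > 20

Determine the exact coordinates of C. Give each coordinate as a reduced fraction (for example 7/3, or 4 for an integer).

1. C_x = 7  [[AB ⟂ BC ⇒ 4x-28=0] ∩ [|C−(3, 24)|²=16]]
2. C_y = 24  [[AB ⟂ BC ⇒ 4x-28=0] ∩ [|C−(3, 24)|²=16]]
   so C = (7, 24)

C = (7, 24)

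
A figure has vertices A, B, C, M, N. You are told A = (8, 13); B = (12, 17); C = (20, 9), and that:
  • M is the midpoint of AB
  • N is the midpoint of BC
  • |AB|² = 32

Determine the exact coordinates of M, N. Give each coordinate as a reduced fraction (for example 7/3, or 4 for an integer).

M = (10, 15)
N = (16, 13)

1. M_x = 10  [2·M = A+B = (8, 13)+(12, 17)]
2. M_y = 15  [2·M = A+B = (8, 13)+(12, 17)]
   so M = (10, 15)
3. N_x = 16  [2·N = B+C = (12, 17)+(20, 9)]
4. N_y = 13  [2·N = B+C = (12, 17)+(20, 9)]
   so N = (16, 13)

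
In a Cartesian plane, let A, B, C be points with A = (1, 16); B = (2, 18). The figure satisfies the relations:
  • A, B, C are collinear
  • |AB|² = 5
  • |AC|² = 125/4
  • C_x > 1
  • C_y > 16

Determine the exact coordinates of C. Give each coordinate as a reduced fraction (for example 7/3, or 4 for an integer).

C = (7/2, 21)

1. C_x = 7/2  [[A, B, C are collinear ⇒ -2x+1y-14=0] ∩ [|C−(1, 16)|²=125/4]]
2. C_y = 21  [[A, B, C are collinear ⇒ -2x+1y-14=0] ∩ [|C−(1, 16)|²=125/4]]
   so C = (7/2, 21)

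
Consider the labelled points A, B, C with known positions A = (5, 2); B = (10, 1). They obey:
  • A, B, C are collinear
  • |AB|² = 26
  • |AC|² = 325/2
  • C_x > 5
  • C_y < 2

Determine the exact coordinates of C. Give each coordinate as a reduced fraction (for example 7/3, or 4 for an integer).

1. C_x = 35/2  [[A, B, C are collinear ⇒ 1x+5y-15=0] ∩ [|C−(5, 2)|²=325/2]]
2. C_y = -1/2  [[A, B, C are collinear ⇒ 1x+5y-15=0] ∩ [|C−(5, 2)|²=325/2]]
   so C = (35/2, -1/2)

C = (35/2, -1/2)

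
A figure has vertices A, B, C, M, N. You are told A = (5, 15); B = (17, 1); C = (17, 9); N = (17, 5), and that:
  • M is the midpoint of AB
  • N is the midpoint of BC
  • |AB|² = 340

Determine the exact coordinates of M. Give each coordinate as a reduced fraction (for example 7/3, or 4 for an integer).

M = (11, 8)

1. M_x = 11  [2·M = A+B = (5, 15)+(17, 1)]
2. M_y = 8  [2·M = A+B = (5, 15)+(17, 1)]
   so M = (11, 8)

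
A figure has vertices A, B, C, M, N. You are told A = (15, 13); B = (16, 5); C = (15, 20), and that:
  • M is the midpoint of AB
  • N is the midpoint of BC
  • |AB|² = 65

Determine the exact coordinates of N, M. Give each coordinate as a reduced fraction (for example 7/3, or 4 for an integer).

N = (31/2, 25/2)
M = (31/2, 9)

1. M_x = 31/2  [2·M = A+B = (15, 13)+(16, 5)]
2. M_y = 9  [2·M = A+B = (15, 13)+(16, 5)]
   so M = (31/2, 9)
3. N_x = 31/2  [2·N = B+C = (16, 5)+(15, 20)]
4. N_y = 25/2  [2·N = B+C = (16, 5)+(15, 20)]
   so N = (31/2, 25/2)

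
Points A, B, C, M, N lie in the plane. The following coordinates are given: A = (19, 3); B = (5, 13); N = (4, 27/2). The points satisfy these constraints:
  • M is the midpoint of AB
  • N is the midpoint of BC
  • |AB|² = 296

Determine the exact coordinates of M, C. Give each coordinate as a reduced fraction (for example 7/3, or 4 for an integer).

1. M_x = 12  [2·M = A+B = (19, 3)+(5, 13)]
2. M_y = 8  [2·M = A+B = (19, 3)+(5, 13)]
   so M = (12, 8)
3. C_x = 3  [C = 2·N−B = 2·(4, 27/2)−(5, 13)]
4. C_y = 14  [C = 2·N−B = 2·(4, 27/2)−(5, 13)]
   so C = (3, 14)

M = (12, 8)
C = (3, 14)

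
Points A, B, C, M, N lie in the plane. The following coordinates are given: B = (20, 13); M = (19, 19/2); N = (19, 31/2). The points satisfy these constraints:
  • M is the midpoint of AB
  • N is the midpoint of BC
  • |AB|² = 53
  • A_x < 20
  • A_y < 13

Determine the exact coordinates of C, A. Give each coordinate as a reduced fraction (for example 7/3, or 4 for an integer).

1. A_x = 18  [A = 2·M−B = 2·(19, 19/2)−(20, 13)]
2. A_y = 6  [A = 2·M−B = 2·(19, 19/2)−(20, 13)]
   so A = (18, 6)
3. C_x = 18  [C = 2·N−B = 2·(19, 31/2)−(20, 13)]
4. C_y = 18  [C = 2·N−B = 2·(19, 31/2)−(20, 13)]
   so C = (18, 18)

C = (18, 18)
A = (18, 6)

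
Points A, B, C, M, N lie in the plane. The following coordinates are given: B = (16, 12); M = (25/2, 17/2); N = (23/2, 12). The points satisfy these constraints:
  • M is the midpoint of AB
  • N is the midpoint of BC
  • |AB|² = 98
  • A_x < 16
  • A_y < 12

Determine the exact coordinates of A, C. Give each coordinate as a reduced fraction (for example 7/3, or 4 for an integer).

1. A_x = 9  [A = 2·M−B = 2·(25/2, 17/2)−(16, 12)]
2. A_y = 5  [A = 2·M−B = 2·(25/2, 17/2)−(16, 12)]
   so A = (9, 5)
3. C_x = 7  [C = 2·N−B = 2·(23/2, 12)−(16, 12)]
4. C_y = 12  [C = 2·N−B = 2·(23/2, 12)−(16, 12)]
   so C = (7, 12)

A = (9, 5)
C = (7, 12)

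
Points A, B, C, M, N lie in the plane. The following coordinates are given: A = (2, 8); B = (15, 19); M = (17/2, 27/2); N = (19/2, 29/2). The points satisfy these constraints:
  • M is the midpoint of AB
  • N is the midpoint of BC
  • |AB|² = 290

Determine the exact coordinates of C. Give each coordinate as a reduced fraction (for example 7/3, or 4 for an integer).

1. C_x = 4  [C = 2·N−B = 2·(19/2, 29/2)−(15, 19)]
2. C_y = 10  [C = 2·N−B = 2·(19/2, 29/2)−(15, 19)]
   so C = (4, 10)

C = (4, 10)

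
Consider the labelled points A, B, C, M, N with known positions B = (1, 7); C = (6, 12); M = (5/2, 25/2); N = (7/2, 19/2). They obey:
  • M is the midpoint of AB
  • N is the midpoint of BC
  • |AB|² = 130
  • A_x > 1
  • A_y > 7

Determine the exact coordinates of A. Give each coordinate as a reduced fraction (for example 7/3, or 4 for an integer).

A = (4, 18)

1. A_x = 4  [A = 2·M−B = 2·(5/2, 25/2)−(1, 7)]
2. A_y = 18  [A = 2·M−B = 2·(5/2, 25/2)−(1, 7)]
   so A = (4, 18)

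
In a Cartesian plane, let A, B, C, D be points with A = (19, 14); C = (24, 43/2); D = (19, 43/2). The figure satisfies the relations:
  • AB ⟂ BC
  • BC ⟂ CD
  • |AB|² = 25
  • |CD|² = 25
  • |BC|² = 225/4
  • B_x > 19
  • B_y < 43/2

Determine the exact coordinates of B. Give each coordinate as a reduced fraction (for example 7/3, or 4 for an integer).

B = (24, 14)

1. B_x = 24  [[BC ⟂ CD ⇒ 5x-120=0] ∩ [|B−(19, 14)|²=25]]
2. B_y = 14  [[BC ⟂ CD ⇒ 5x-120=0] ∩ [|B−(19, 14)|²=25]]
   so B = (24, 14)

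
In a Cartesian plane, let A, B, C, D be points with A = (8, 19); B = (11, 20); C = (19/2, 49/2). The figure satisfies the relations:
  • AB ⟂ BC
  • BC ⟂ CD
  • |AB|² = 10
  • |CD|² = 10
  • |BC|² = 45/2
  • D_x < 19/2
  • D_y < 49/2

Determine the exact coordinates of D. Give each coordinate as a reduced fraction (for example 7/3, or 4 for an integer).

1. D_x = 13/2  [[BC ⟂ CD ⇒ -3/2x+9/2y-96=0] ∩ [|D−(19/2, 49/2)|²=10]]
2. D_y = 47/2  [[BC ⟂ CD ⇒ -3/2x+9/2y-96=0] ∩ [|D−(19/2, 49/2)|²=10]]
   so D = (13/2, 47/2)

D = (13/2, 47/2)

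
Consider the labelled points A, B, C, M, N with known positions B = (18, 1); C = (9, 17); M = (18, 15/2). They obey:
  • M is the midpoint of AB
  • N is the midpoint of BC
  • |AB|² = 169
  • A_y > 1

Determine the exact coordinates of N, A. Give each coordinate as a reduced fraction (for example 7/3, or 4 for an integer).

1. A_x = 18  [A = 2·M−B = 2·(18, 15/2)−(18, 1)]
2. A_y = 14  [A = 2·M−B = 2·(18, 15/2)−(18, 1)]
   so A = (18, 14)
3. N_x = 27/2  [2·N = B+C = (18, 1)+(9, 17)]
4. N_y = 9  [2·N = B+C = (18, 1)+(9, 17)]
   so N = (27/2, 9)

N = (27/2, 9)
A = (18, 14)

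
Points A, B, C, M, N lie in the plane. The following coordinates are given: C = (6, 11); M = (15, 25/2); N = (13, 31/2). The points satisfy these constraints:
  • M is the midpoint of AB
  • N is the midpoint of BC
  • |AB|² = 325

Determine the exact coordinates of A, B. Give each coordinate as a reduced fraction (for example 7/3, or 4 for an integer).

1. B_x = 20  [B = 2·N−C = 2·(13, 31/2)−(6, 11)]
2. B_y = 20  [B = 2·N−C = 2·(13, 31/2)−(6, 11)]
   so B = (20, 20)
3. A_x = 10  [A = 2·M−B = 2·(15, 25/2)−(20, 20)]
4. A_y = 5  [A = 2·M−B = 2·(15, 25/2)−(20, 20)]
   so A = (10, 5)

A = (10, 5)
B = (20, 20)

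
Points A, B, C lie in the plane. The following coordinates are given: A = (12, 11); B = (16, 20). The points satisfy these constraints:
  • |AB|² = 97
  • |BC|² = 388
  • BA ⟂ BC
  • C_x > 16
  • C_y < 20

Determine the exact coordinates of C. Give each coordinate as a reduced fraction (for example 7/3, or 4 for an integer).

1. C_x = 34  [[BA ⟂ BC ⇒ -4x-9y+244=0] ∩ [|C−(16, 20)|²=388]]
2. C_y = 12  [[BA ⟂ BC ⇒ -4x-9y+244=0] ∩ [|C−(16, 20)|²=388]]
   so C = (34, 12)

C = (34, 12)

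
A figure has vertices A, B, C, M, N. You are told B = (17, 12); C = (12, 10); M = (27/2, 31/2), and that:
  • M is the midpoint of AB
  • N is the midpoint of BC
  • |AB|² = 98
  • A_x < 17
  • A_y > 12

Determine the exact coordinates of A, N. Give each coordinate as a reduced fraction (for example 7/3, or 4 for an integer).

A = (10, 19)
N = (29/2, 11)

1. A_x = 10  [A = 2·M−B = 2·(27/2, 31/2)−(17, 12)]
2. A_y = 19  [A = 2·M−B = 2·(27/2, 31/2)−(17, 12)]
   so A = (10, 19)
3. N_x = 29/2  [2·N = B+C = (17, 12)+(12, 10)]
4. N_y = 11  [2·N = B+C = (17, 12)+(12, 10)]
   so N = (29/2, 11)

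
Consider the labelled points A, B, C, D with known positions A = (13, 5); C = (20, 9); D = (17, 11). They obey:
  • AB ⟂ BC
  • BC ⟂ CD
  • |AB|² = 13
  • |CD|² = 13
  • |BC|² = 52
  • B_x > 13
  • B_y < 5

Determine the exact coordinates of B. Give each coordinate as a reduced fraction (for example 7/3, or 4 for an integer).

B = (16, 3)

1. B_x = 16  [[BC ⟂ CD ⇒ 3x-2y-42=0] ∩ [|B−(13, 5)|²=13]]
2. B_y = 3  [[BC ⟂ CD ⇒ 3x-2y-42=0] ∩ [|B−(13, 5)|²=13]]
   so B = (16, 3)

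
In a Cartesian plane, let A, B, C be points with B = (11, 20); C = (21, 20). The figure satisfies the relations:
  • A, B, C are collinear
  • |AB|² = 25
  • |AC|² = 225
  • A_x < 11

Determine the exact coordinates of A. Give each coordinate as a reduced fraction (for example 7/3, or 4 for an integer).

A = (6, 20)

1. A_x = 6  [[A, B, C are collinear ⇒ 10y-200=0] ∩ [|A−(11, 20)|²=25]]
2. A_y = 20  [[A, B, C are collinear ⇒ 10y-200=0] ∩ [|A−(11, 20)|²=25]]
   so A = (6, 20)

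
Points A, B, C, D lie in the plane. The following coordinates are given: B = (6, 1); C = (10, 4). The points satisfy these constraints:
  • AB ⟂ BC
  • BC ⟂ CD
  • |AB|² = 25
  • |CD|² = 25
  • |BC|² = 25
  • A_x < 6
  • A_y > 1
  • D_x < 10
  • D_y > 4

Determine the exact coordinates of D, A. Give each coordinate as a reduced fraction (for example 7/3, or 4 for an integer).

1. D_x = 7  [[BC ⟂ CD ⇒ 4x+3y-52=0] ∩ [|D−(10, 4)|²=25]]
2. D_y = 8  [[BC ⟂ CD ⇒ 4x+3y-52=0] ∩ [|D−(10, 4)|²=25]]
   so D = (7, 8)
3. A_x = 3  [[AB ⟂ BC ⇒ -4x-3y+27=0] ∩ [|A−(6, 1)|²=25]]
4. A_y = 5  [[AB ⟂ BC ⇒ -4x-3y+27=0] ∩ [|A−(6, 1)|²=25]]
   so A = (3, 5)

D = (7, 8)
A = (3, 5)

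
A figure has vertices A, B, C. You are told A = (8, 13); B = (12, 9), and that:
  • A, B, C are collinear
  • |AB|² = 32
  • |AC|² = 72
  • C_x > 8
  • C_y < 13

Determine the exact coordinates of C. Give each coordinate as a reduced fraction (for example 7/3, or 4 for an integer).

1. C_x = 14  [[A, B, C are collinear ⇒ 4x+4y-84=0] ∩ [|C−(8, 13)|²=72]]
2. C_y = 7  [[A, B, C are collinear ⇒ 4x+4y-84=0] ∩ [|C−(8, 13)|²=72]]
   so C = (14, 7)

C = (14, 7)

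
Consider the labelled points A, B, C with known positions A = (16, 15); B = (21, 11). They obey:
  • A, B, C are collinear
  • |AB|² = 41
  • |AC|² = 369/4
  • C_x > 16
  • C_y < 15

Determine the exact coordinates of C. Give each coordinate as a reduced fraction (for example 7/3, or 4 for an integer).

1. C_x = 47/2  [[A, B, C are collinear ⇒ 4x+5y-139=0] ∩ [|C−(16, 15)|²=369/4]]
2. C_y = 9  [[A, B, C are collinear ⇒ 4x+5y-139=0] ∩ [|C−(16, 15)|²=369/4]]
   so C = (47/2, 9)

C = (47/2, 9)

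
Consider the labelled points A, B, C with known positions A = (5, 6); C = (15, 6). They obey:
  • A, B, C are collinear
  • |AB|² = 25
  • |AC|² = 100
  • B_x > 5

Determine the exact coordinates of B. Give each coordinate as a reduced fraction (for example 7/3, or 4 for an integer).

1. B_x = 10  [[A, B, C are collinear ⇒ -10y+60=0] ∩ [|B−(5, 6)|²=25]]
2. B_y = 6  [[A, B, C are collinear ⇒ -10y+60=0] ∩ [|B−(5, 6)|²=25]]
   so B = (10, 6)

B = (10, 6)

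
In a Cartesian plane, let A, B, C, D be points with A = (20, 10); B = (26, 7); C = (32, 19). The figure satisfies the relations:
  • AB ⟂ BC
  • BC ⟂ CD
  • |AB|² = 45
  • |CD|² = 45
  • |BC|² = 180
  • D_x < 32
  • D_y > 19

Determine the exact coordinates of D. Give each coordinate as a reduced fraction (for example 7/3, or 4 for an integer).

1. D_x = 26  [[BC ⟂ CD ⇒ 6x+12y-420=0] ∩ [|D−(32, 19)|²=45]]
2. D_y = 22  [[BC ⟂ CD ⇒ 6x+12y-420=0] ∩ [|D−(32, 19)|²=45]]
   so D = (26, 22)

D = (26, 22)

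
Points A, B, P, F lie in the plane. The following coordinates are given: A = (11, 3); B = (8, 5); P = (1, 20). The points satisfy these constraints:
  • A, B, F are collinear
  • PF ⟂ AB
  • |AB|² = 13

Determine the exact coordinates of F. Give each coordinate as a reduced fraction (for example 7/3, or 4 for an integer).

F = (-49/13, 167/13)

1. F_x = -49/13  [[A, B, F are collinear ⇒ -2x-3y+31=0] ∩ [PF ⟂ AB ⇒ -3x+2y-37=0]]
2. F_y = 167/13  [[A, B, F are collinear ⇒ -2x-3y+31=0] ∩ [PF ⟂ AB ⇒ -3x+2y-37=0]]
   so F = (-49/13, 167/13)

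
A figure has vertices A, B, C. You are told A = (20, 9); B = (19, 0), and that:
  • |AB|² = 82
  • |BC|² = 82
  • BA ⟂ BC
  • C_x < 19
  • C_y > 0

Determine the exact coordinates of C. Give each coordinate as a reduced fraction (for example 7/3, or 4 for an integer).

C = (10, 1)

1. C_x = 10  [[BA ⟂ BC ⇒ 1x+9y-19=0] ∩ [|C−(19, 0)|²=82]]
2. C_y = 1  [[BA ⟂ BC ⇒ 1x+9y-19=0] ∩ [|C−(19, 0)|²=82]]
   so C = (10, 1)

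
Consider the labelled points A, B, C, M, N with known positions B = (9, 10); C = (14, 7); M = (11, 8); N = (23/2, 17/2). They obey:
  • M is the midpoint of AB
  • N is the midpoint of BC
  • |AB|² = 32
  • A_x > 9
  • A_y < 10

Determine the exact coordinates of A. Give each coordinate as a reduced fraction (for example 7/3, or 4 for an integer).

A = (13, 6)

1. A_x = 13  [A = 2·M−B = 2·(11, 8)−(9, 10)]
2. A_y = 6  [A = 2·M−B = 2·(11, 8)−(9, 10)]
   so A = (13, 6)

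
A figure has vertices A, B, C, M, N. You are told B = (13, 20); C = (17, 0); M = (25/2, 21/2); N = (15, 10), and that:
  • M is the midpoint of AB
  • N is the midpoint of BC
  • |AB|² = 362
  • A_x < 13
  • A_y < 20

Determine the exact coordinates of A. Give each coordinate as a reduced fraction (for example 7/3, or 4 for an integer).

1. A_x = 12  [A = 2·M−B = 2·(25/2, 21/2)−(13, 20)]
2. A_y = 1  [A = 2·M−B = 2·(25/2, 21/2)−(13, 20)]
   so A = (12, 1)

A = (12, 1)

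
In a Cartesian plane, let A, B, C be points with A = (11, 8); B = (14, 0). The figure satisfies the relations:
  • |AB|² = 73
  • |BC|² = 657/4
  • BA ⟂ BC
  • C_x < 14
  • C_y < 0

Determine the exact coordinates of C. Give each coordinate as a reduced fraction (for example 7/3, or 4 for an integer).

1. C_x = 2  [[BA ⟂ BC ⇒ -3x+8y+42=0] ∩ [|C−(14, 0)|²=657/4]]
2. C_y = -9/2  [[BA ⟂ BC ⇒ -3x+8y+42=0] ∩ [|C−(14, 0)|²=657/4]]
   so C = (2, -9/2)

C = (2, -9/2)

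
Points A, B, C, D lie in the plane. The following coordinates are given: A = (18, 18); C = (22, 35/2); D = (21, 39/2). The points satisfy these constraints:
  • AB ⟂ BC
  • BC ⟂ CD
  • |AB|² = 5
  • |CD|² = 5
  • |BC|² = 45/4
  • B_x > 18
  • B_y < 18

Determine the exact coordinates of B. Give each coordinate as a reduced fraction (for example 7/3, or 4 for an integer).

1. B_x = 19  [[BC ⟂ CD ⇒ 1x-2y+13=0] ∩ [|B−(18, 18)|²=5]]
2. B_y = 16  [[BC ⟂ CD ⇒ 1x-2y+13=0] ∩ [|B−(18, 18)|²=5]]
   so B = (19, 16)

B = (19, 16)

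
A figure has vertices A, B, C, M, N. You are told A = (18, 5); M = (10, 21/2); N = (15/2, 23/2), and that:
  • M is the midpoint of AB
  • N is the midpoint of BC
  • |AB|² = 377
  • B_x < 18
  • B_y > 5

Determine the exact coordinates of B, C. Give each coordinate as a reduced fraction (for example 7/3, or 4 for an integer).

B = (2, 16)
C = (13, 7)

1. B_x = 2  [B = 2·M−A = 2·(10, 21/2)−(18, 5)]
2. B_y = 16  [B = 2·M−A = 2·(10, 21/2)−(18, 5)]
   so B = (2, 16)
3. C_x = 13  [C = 2·N−B = 2·(15/2, 23/2)−(2, 16)]
4. C_y = 7  [C = 2·N−B = 2·(15/2, 23/2)−(2, 16)]
   so C = (13, 7)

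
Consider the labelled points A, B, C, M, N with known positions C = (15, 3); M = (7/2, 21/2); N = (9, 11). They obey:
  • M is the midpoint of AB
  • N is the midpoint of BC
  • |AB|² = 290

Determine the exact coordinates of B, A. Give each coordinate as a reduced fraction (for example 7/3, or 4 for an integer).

1. B_x = 3  [B = 2·N−C = 2·(9, 11)−(15, 3)]
2. B_y = 19  [B = 2·N−C = 2·(9, 11)−(15, 3)]
   so B = (3, 19)
3. A_x = 4  [A = 2·M−B = 2·(7/2, 21/2)−(3, 19)]
4. A_y = 2  [A = 2·M−B = 2·(7/2, 21/2)−(3, 19)]
   so A = (4, 2)

B = (3, 19)
A = (4, 2)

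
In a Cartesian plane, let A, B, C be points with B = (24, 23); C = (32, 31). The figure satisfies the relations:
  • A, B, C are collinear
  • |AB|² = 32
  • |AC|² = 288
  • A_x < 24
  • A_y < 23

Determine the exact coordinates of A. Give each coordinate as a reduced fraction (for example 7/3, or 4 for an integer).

1. A_x = 20  [[A, B, C are collinear ⇒ -8x+8y+8=0] ∩ [|A−(24, 23)|²=32]]
2. A_y = 19  [[A, B, C are collinear ⇒ -8x+8y+8=0] ∩ [|A−(24, 23)|²=32]]
   so A = (20, 19)

A = (20, 19)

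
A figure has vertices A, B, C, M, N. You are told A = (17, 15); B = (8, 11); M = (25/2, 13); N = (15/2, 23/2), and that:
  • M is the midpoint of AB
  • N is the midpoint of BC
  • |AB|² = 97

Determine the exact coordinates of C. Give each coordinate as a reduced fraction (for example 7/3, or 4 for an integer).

1. C_x = 7  [C = 2·N−B = 2·(15/2, 23/2)−(8, 11)]
2. C_y = 12  [C = 2·N−B = 2·(15/2, 23/2)−(8, 11)]
   so C = (7, 12)

C = (7, 12)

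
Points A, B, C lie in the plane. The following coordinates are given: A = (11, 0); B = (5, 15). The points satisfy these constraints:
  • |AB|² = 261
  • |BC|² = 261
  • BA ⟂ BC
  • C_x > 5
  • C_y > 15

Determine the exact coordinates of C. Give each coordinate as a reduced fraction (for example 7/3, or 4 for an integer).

C = (20, 21)

1. C_x = 20  [[BA ⟂ BC ⇒ 6x-15y+195=0] ∩ [|C−(5, 15)|²=261]]
2. C_y = 21  [[BA ⟂ BC ⇒ 6x-15y+195=0] ∩ [|C−(5, 15)|²=261]]
   so C = (20, 21)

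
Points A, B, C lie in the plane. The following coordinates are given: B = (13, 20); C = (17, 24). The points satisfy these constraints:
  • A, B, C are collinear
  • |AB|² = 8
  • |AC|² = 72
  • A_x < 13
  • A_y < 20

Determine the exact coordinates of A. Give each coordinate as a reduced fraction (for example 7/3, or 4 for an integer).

A = (11, 18)

1. A_x = 11  [[A, B, C are collinear ⇒ -4x+4y-28=0] ∩ [|A−(13, 20)|²=8]]
2. A_y = 18  [[A, B, C are collinear ⇒ -4x+4y-28=0] ∩ [|A−(13, 20)|²=8]]
   so A = (11, 18)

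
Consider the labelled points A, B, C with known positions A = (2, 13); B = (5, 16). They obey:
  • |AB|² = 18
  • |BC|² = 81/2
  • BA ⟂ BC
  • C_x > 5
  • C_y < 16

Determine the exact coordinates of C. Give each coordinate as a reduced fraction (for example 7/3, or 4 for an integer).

C = (19/2, 23/2)

1. C_x = 19/2  [[BA ⟂ BC ⇒ -3x-3y+63=0] ∩ [|C−(5, 16)|²=81/2]]
2. C_y = 23/2  [[BA ⟂ BC ⇒ -3x-3y+63=0] ∩ [|C−(5, 16)|²=81/2]]
   so C = (19/2, 23/2)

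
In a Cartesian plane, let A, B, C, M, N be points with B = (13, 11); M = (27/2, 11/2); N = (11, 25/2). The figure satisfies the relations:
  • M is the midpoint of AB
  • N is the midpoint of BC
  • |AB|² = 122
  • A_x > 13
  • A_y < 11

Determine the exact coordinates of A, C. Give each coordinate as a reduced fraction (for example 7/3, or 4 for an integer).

A = (14, 0)
C = (9, 14)

1. A_x = 14  [A = 2·M−B = 2·(27/2, 11/2)−(13, 11)]
2. A_y = 0  [A = 2·M−B = 2·(27/2, 11/2)−(13, 11)]
   so A = (14, 0)
3. C_x = 9  [C = 2·N−B = 2·(11, 25/2)−(13, 11)]
4. C_y = 14  [C = 2·N−B = 2·(11, 25/2)−(13, 11)]
   so C = (9, 14)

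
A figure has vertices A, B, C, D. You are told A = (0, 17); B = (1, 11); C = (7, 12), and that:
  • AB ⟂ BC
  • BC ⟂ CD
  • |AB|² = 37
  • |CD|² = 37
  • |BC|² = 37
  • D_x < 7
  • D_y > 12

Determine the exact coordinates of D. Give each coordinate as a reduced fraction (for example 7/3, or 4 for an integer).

1. D_x = 6  [[BC ⟂ CD ⇒ 6x+1y-54=0] ∩ [|D−(7, 12)|²=37]]
2. D_y = 18  [[BC ⟂ CD ⇒ 6x+1y-54=0] ∩ [|D−(7, 12)|²=37]]
   so D = (6, 18)

D = (6, 18)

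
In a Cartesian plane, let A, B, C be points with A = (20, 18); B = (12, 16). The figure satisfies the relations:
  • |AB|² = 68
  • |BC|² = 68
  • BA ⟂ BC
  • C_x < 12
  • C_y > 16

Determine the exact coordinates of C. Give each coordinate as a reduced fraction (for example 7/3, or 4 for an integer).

1. C_x = 10  [[BA ⟂ BC ⇒ 8x+2y-128=0] ∩ [|C−(12, 16)|²=68]]
2. C_y = 24  [[BA ⟂ BC ⇒ 8x+2y-128=0] ∩ [|C−(12, 16)|²=68]]
   so C = (10, 24)

C = (10, 24)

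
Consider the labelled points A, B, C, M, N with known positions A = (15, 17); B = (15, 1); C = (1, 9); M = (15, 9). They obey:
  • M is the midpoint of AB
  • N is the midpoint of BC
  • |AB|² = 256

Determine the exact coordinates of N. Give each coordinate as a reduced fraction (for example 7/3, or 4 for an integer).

N = (8, 5)

1. N_x = 8  [2·N = B+C = (15, 1)+(1, 9)]
2. N_y = 5  [2·N = B+C = (15, 1)+(1, 9)]
   so N = (8, 5)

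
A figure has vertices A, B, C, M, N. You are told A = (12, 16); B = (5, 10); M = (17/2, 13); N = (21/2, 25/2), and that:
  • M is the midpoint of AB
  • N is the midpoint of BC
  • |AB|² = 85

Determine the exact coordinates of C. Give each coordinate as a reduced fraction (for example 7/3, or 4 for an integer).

C = (16, 15)

1. C_x = 16  [C = 2·N−B = 2·(21/2, 25/2)−(5, 10)]
2. C_y = 15  [C = 2·N−B = 2·(21/2, 25/2)−(5, 10)]
   so C = (16, 15)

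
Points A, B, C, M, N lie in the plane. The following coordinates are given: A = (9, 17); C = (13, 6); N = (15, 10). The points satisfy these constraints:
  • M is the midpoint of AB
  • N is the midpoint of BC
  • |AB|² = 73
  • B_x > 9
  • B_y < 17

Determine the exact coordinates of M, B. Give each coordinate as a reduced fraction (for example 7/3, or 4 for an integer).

1. B_x = 17  [B = 2·N−C = 2·(15, 10)−(13, 6)]
2. B_y = 14  [B = 2·N−C = 2·(15, 10)−(13, 6)]
   so B = (17, 14)
3. M_x = 13  [2·M = A+B = (9, 17)+(17, 14)]
4. M_y = 31/2  [2·M = A+B = (9, 17)+(17, 14)]
   so M = (13, 31/2)

M = (13, 31/2)
B = (17, 14)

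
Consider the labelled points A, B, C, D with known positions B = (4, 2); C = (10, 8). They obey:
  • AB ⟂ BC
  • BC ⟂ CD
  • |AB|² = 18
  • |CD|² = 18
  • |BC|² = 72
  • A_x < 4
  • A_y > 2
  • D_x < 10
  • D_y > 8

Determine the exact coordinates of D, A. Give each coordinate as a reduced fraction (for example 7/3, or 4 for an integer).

D = (7, 11)
A = (1, 5)

1. D_x = 7  [[BC ⟂ CD ⇒ 6x+6y-108=0] ∩ [|D−(10, 8)|²=18]]
2. D_y = 11  [[BC ⟂ CD ⇒ 6x+6y-108=0] ∩ [|D−(10, 8)|²=18]]
   so D = (7, 11)
3. A_x = 1  [[AB ⟂ BC ⇒ -6x-6y+36=0] ∩ [|A−(4, 2)|²=18]]
4. A_y = 5  [[AB ⟂ BC ⇒ -6x-6y+36=0] ∩ [|A−(4, 2)|²=18]]
   so A = (1, 5)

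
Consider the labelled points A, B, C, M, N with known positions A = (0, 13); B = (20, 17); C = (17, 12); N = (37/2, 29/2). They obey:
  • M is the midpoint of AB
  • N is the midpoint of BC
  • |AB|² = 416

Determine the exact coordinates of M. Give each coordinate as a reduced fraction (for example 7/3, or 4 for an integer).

1. M_x = 10  [2·M = A+B = (0, 13)+(20, 17)]
2. M_y = 15  [2·M = A+B = (0, 13)+(20, 17)]
   so M = (10, 15)

M = (10, 15)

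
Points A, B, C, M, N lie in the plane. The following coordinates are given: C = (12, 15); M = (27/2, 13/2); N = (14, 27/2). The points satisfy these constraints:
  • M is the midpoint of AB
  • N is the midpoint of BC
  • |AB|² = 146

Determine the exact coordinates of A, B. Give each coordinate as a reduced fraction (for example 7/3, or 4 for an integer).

A = (11, 1)
B = (16, 12)

1. B_x = 16  [B = 2·N−C = 2·(14, 27/2)−(12, 15)]
2. B_y = 12  [B = 2·N−C = 2·(14, 27/2)−(12, 15)]
   so B = (16, 12)
3. A_x = 11  [A = 2·M−B = 2·(27/2, 13/2)−(16, 12)]
4. A_y = 1  [A = 2·M−B = 2·(27/2, 13/2)−(16, 12)]
   so A = (11, 1)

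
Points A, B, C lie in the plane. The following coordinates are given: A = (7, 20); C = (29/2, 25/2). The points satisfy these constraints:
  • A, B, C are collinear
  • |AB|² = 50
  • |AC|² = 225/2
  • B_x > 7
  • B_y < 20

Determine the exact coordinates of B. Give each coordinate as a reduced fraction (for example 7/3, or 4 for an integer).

1. B_x = 12  [[A, B, C are collinear ⇒ -15/2x-15/2y+405/2=0] ∩ [|B−(7, 20)|²=50]]
2. B_y = 15  [[A, B, C are collinear ⇒ -15/2x-15/2y+405/2=0] ∩ [|B−(7, 20)|²=50]]
   so B = (12, 15)

B = (12, 15)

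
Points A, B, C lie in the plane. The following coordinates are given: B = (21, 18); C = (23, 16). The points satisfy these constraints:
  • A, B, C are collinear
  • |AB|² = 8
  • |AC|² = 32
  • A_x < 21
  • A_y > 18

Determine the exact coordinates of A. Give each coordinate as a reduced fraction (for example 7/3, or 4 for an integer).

1. A_x = 19  [[A, B, C are collinear ⇒ 2x+2y-78=0] ∩ [|A−(21, 18)|²=8]]
2. A_y = 20  [[A, B, C are collinear ⇒ 2x+2y-78=0] ∩ [|A−(21, 18)|²=8]]
   so A = (19, 20)

A = (19, 20)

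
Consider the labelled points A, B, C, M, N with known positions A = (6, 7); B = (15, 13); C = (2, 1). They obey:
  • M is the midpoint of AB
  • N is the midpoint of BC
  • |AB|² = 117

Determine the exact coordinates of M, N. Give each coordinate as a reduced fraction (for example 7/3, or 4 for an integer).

1. M_x = 21/2  [2·M = A+B = (6, 7)+(15, 13)]
2. M_y = 10  [2·M = A+B = (6, 7)+(15, 13)]
   so M = (21/2, 10)
3. N_x = 17/2  [2·N = B+C = (15, 13)+(2, 1)]
4. N_y = 7  [2·N = B+C = (15, 13)+(2, 1)]
   so N = (17/2, 7)

M = (21/2, 10)
N = (17/2, 7)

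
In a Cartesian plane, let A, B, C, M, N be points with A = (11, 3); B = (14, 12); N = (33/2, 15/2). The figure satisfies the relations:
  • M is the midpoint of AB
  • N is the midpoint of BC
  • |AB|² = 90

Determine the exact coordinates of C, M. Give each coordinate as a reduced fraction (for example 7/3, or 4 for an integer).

1. M_x = 25/2  [2·M = A+B = (11, 3)+(14, 12)]
2. M_y = 15/2  [2·M = A+B = (11, 3)+(14, 12)]
   so M = (25/2, 15/2)
3. C_x = 19  [C = 2·N−B = 2·(33/2, 15/2)−(14, 12)]
4. C_y = 3  [C = 2·N−B = 2·(33/2, 15/2)−(14, 12)]
   so C = (19, 3)

C = (19, 3)
M = (25/2, 15/2)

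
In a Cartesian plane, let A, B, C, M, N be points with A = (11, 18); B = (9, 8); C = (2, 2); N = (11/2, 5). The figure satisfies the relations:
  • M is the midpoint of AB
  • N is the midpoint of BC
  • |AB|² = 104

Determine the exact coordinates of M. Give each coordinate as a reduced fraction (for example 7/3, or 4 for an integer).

M = (10, 13)

1. M_x = 10  [2·M = A+B = (11, 18)+(9, 8)]
2. M_y = 13  [2·M = A+B = (11, 18)+(9, 8)]
   so M = (10, 13)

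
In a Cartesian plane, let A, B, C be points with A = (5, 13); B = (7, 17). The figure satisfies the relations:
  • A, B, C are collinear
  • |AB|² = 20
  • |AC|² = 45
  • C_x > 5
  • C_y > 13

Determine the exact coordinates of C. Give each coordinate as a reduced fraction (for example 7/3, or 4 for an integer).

1. C_x = 8  [[A, B, C are collinear ⇒ -4x+2y-6=0] ∩ [|C−(5, 13)|²=45]]
2. C_y = 19  [[A, B, C are collinear ⇒ -4x+2y-6=0] ∩ [|C−(5, 13)|²=45]]
   so C = (8, 19)

C = (8, 19)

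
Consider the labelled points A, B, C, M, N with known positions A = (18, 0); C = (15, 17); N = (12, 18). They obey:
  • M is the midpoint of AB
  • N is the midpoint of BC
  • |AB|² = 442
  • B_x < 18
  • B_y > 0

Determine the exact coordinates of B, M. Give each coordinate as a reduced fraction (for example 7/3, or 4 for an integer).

B = (9, 19)
M = (27/2, 19/2)

1. B_x = 9  [B = 2·N−C = 2·(12, 18)−(15, 17)]
2. B_y = 19  [B = 2·N−C = 2·(12, 18)−(15, 17)]
   so B = (9, 19)
3. M_x = 27/2  [2·M = A+B = (18, 0)+(9, 19)]
4. M_y = 19/2  [2·M = A+B = (18, 0)+(9, 19)]
   so M = (27/2, 19/2)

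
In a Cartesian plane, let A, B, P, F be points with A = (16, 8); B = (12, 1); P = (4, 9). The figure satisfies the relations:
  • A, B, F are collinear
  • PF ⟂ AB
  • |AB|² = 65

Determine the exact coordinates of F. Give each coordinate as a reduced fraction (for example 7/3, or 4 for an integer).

F = (876/65, 233/65)

1. F_x = 876/65  [[A, B, F are collinear ⇒ 7x-4y-80=0] ∩ [PF ⟂ AB ⇒ -4x-7y+79=0]]
2. F_y = 233/65  [[A, B, F are collinear ⇒ 7x-4y-80=0] ∩ [PF ⟂ AB ⇒ -4x-7y+79=0]]
   so F = (876/65, 233/65)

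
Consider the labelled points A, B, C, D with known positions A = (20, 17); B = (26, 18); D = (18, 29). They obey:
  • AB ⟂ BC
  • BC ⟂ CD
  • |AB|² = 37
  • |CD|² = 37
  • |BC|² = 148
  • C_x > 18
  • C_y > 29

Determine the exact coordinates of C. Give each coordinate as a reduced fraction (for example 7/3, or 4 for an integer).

1. C_x = 24  [[AB ⟂ BC ⇒ 6x+1y-174=0] ∩ [|C−(18, 29)|²=37]]
2. C_y = 30  [[AB ⟂ BC ⇒ 6x+1y-174=0] ∩ [|C−(18, 29)|²=37]]
   so C = (24, 30)

C = (24, 30)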